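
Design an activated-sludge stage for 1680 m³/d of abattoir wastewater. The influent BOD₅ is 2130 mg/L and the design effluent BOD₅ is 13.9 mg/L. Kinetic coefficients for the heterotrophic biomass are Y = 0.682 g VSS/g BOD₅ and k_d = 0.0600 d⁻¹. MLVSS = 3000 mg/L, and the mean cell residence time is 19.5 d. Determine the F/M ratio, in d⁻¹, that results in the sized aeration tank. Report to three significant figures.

F/M ≈ 0.164 d⁻¹

From the SRT design equation V = Y Q (S₀−S) θ_c / [X (1 + k_d θ_c)] = 0.682 × 1680 × (2130 − 13.9) × 19.5 / [3000 × (1 + 0.0600 × 19.5)] = 4.73×10^7 / 6510 = 7262 m³.
Food-to-microorganism ratio F/M = Q S₀ / (V X) = 1680 × 2130 / (7262 × 3000) = 0.1642 d⁻¹.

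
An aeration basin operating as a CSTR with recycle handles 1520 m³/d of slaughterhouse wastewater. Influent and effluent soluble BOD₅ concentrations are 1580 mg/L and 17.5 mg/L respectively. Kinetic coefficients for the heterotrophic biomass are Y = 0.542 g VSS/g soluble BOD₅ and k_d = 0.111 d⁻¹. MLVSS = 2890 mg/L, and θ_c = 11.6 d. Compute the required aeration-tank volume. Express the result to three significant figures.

Steady-state biomass mass balance: V·X·(1 + k_d·θ_c) = Y·Q·(S₀ − S)·θ_c, so V = 0.542 × 1520 × (1580 − 17.5) × 11.6 / [2890 × (1 + 0.111 × 11.6)] = 1.49×10^7 / 6611 = 2259 m³.

V ≈ 2260 m³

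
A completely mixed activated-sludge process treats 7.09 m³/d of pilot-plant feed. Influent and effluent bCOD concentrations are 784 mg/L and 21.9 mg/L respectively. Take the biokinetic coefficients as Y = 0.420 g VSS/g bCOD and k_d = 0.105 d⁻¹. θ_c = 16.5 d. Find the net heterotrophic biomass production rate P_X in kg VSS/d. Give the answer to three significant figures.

The observed yield is Y_obs = Y/(1 + k_d·θ_c) = 0.420 / (1 + 0.105 × 16.5) = 0.420 / 2.732 = 0.1537 g VSS per g bCOD removed.
ΔS = 784 − 21.9 = 762.1 mg/L, so the substrate removal rate is 7.09 × 762.1/1000 = 5.403 kg bCOD/d.
So the net sludge growth is P_X = 0.1537 × 5.403 = 0.8305 kg VSS/d.

P_X ≈ 0.831 kg VSS/d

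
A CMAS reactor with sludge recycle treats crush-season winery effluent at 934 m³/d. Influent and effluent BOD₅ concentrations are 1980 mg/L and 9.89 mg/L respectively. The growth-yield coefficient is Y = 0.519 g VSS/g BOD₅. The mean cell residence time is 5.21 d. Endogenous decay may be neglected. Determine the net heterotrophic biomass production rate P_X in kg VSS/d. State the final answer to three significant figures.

No decay correction is needed, so Y_obs = Y = 0.519.
Q·(S₀ − S) = 934 × (1980 − 9.89) × 10⁻³ = 1840 kg/d removed.
Biomass produced: P_X = Y_obs·Q·ΔS = 0.5190 × 1840 ≈ 955.0 kg VSS/d.

P_X ≈ 955 kg VSS/d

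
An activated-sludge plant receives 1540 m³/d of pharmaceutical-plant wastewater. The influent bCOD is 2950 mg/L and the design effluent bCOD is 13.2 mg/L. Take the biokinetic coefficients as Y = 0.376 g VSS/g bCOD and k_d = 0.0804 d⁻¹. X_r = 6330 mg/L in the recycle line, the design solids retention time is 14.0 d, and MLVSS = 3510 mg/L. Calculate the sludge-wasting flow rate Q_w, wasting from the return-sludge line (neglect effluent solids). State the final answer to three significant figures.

Q_w ≈ 126 m³/d

Rearranging the biomass balance for a CMAS with decay, V = Y·Q·ΔS·θ_c / [X·(1+k_d θ_c)] = 0.376 × 1540 × (2950 − 13.2) × 14.0 / [3510 × (1 + 0.0804 × 14.0)] = 2.38×10^7 / 7461 = 3191 m³.
Q_w = (V·X)/(θ_c X_r) = 3191 × 3510 / (14.0 × 6330) = 126.4 m³/d.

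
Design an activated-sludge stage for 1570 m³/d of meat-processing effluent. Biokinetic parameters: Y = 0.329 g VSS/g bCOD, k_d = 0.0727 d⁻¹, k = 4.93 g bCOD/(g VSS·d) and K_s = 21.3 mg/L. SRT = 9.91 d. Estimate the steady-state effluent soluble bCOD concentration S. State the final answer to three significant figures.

S ≈ 2.55 mg/L

From the Monod/SRT balance for a CMAS, S = K_s·(1+k_d θ_c)/[θ_c·(Y k − k_d) − 1] = 21.3 × (1 + 0.0727 × 9.91) / [9.91 × (0.329 × 4.93 − 0.0727) − 1] = 36.65 / 14.35 = 2.553 mg/L.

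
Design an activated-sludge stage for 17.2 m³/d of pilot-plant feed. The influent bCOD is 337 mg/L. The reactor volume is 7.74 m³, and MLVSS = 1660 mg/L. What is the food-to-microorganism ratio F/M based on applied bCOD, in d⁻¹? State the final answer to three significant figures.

F/M ≈ 0.451 d⁻¹

Food-to-microorganism ratio F/M = Q S₀ / (V X) = 17.2 × 337 / (7.740 × 1660) = 0.4511 d⁻¹.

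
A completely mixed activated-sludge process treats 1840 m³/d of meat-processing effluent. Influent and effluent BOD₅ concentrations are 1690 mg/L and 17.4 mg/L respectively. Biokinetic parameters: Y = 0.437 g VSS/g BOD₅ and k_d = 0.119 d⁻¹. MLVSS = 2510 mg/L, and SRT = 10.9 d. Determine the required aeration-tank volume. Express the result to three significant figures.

From the SRT design equation V = Y Q (S₀−S) θ_c / [X (1 + k_d θ_c)] = 0.437 × 1840 × (1690 − 17.4) × 10.9 / [2510 × (1 + 0.119 × 10.9)] = 1.47×10^7 / 5766 = 2543 m³.

V ≈ 2540 m³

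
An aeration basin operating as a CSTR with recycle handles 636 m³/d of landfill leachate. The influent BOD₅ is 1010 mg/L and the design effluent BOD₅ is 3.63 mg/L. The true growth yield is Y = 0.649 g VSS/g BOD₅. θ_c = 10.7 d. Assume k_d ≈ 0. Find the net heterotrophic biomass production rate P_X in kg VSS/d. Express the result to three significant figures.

P_X ≈ 415 kg VSS/d

With endogenous decay neglected, the observed yield equals the true yield: Y_obs = Y = 0.649 g VSS/g BOD₅.
ΔS = 1010 − 3.63 = 1006 mg/L, so the substrate removal rate is 636 × 1006/1000 = 640.1 kg BOD₅/d.
Biomass produced: P_X = Y_obs·Q·ΔS = 0.6490 × 640.1 ≈ 415.4 kg VSS/d.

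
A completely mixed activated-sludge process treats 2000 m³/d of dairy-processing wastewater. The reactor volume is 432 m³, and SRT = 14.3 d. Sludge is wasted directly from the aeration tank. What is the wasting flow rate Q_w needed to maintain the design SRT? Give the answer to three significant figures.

Q_w ≈ 30.2 m³/d

With mixed-liquor wasting, θ_c = V/Q_w, so Q_w = V/θ_c = 432.0/14.3 = 30.21 m³/d.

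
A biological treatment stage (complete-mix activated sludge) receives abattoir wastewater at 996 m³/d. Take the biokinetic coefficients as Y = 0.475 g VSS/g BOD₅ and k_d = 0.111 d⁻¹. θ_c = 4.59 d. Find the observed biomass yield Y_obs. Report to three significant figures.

Y_obs ≈ 0.315 g VSS/g BOD₅

Observed yield with endogenous decay: Y_obs = Y / (1 + k_d·θ_c) = 0.475 / (1 + 0.111 × 4.59) = 0.475 / 1.509 = 0.3147 g VSS/g BOD₅.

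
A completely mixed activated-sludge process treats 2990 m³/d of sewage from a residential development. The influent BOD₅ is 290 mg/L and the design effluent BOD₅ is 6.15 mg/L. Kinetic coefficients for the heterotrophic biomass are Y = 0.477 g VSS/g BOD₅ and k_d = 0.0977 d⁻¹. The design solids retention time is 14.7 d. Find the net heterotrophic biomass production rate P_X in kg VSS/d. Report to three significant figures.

Y_obs = Y / (1 + k_d θ_c) = 0.477 / (1 + 0.0977 × 14.7) = 0.477 / 2.436 = 0.1958.
Mass of BOD₅ removed per day: Q(S₀ − S) = 2990 × 283.9 g/m³ = 848.7 kg/d.
Net biomass production P_X = Y_obs × Q·(S₀ − S) = 0.1958 × 848.7 = 166.2 kg VSS/d.

P_X ≈ 166 kg VSS/d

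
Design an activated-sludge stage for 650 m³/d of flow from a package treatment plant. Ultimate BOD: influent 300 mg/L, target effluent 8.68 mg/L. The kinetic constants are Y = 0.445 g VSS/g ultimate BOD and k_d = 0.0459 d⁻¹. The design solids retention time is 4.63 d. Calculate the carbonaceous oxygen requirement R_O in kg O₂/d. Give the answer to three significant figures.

Y_obs = Y / (1 + k_d θ_c) = 0.445 / (1 + 0.0459 × 4.63) = 0.445 / 1.213 = 0.3670.
ΔS = 300 − 8.68 = 291.3 mg/L, so the substrate removal rate is 650 × 291.3/1000 = 189.4 kg ultimate BOD/d.
Net sludge production P_X = 0.3670 × 189.4 = 69.50 kg VSS/d.
R_O = Q·ΔS − 1.42 P_X = 189.4 − 98.68 = 90.67 kg O₂/d.

R_O ≈ 90.7 kg O₂/d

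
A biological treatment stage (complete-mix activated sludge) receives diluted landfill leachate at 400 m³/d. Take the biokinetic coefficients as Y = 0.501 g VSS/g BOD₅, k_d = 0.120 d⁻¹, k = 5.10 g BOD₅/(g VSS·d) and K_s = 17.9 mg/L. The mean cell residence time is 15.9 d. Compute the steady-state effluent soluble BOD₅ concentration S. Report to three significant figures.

S ≈ 1.38 mg/L

For a completely mixed reactor with recycle the Lawrence–McCarty relation gives S = K_s·(1 + k_d·θ_c) / [θ_c·(Y·k − k_d) − 1] = 17.9 × (1 + 0.120 × 15.9) / [15.9 × (0.501 × 5.10 − 0.120) − 1] = 52.05 / 37.72 = 1.380 mg/L.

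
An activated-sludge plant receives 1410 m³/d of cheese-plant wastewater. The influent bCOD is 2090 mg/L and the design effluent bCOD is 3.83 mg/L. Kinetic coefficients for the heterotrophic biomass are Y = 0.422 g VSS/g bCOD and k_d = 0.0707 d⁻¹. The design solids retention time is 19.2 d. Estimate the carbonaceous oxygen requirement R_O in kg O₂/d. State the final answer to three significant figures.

Observed yield with endogenous decay: Y_obs = Y / (1 + k_d·θ_c) = 0.422 / (1 + 0.0707 × 19.2) = 0.422 / 2.357 = 0.1790 g VSS/g bCOD.
Mass of bCOD removed per day: Q(S₀ − S) = 1410 × 2086 g/m³ = 2941 kg/d.
Net sludge production P_X = 0.1790 × 2941 = 526.6 kg VSS/d.
Carbonaceous O₂ demand = substrate oxidised − cell-mass equivalent = 2941 − 1.42 × 526.6 = 2194 kg O₂/d.

R_O ≈ 2190 kg O₂/d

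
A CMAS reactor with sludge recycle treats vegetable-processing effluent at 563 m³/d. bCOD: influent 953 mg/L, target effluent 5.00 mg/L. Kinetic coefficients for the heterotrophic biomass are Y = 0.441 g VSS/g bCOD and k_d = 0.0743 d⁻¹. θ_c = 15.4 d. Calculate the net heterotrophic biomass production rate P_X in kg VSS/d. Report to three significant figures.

The observed yield is Y_obs = Y/(1 + k_d·θ_c) = 0.441 / (1 + 0.0743 × 15.4) = 0.441 / 2.144 = 0.2057 g VSS per g bCOD removed.
Mass of bCOD removed per day: Q(S₀ − S) = 563 × 948.0 g/m³ = 533.7 kg/d.
P_X = Y_obs · Q(S₀ − S) = 0.2057 × 533.7 = 109.8 kg VSS/d.

P_X ≈ 110 kg VSS/d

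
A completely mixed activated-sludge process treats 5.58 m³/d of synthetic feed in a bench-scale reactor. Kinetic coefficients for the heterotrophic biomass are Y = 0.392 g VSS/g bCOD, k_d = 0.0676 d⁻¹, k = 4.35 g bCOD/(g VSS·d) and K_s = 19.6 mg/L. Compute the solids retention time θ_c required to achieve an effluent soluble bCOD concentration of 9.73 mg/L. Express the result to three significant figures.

θ_c ≈ 2.01 d

At the target effluent, Y k S/(K_s+S) = 0.392×4.35×9.73/29.33 = 0.5657 d⁻¹.
1/θ_c = 0.5657 − 0.0676 = 0.4981 d⁻¹, so θ_c = 2.008 d.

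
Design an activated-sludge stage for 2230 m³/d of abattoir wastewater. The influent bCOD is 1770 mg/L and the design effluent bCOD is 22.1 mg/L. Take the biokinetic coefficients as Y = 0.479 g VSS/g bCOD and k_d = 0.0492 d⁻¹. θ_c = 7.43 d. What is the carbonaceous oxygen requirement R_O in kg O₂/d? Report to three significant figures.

R_O ≈ 1960 kg O₂/d

The observed yield is Y_obs = Y/(1 + k_d·θ_c) = 0.479 / (1 + 0.0492 × 7.43) = 0.479 / 1.366 = 0.3508 g VSS per g bCOD removed.
Q·(S₀ − S) = 2230 × (1770 − 22.1) × 10⁻³ = 3898 kg/d removed.
Net sludge production P_X = 0.3508 × 3898 = 1367 kg VSS/d.
R_O = Q·ΔS − 1.42 P_X = 3898 − 1941 = 1956 kg O₂/d.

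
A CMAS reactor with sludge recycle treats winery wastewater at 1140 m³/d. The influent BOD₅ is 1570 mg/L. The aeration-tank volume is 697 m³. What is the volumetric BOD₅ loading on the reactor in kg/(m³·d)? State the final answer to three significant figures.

Volumetric loading L_v = Q·S₀ / V = 1140 × 1570 g/m³ / 697.0 m³ = 2568 g/(m³·d) = 2.568 kg BOD₅/(m³·d).

L_v ≈ 2.57 kg BOD₅/(m³·d)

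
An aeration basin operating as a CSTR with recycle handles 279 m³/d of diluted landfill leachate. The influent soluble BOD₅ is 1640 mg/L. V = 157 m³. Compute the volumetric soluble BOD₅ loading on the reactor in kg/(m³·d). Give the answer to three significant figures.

L_v ≈ 2.91 kg soluble BOD₅/(m³·d)

L_v = Q S₀ / V = 279 × 1640 × 10⁻³ / 157.0 = 2.914 kg/(m³·d).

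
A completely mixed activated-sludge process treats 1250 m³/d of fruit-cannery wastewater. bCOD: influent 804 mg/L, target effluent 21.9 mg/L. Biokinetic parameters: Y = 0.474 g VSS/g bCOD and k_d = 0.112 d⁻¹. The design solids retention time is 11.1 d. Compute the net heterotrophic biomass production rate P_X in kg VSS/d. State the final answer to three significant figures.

P_X ≈ 207 kg VSS/d

Observed yield with endogenous decay: Y_obs = Y / (1 + k_d·θ_c) = 0.474 / (1 + 0.112 × 11.1) = 0.474 / 2.243 = 0.2113 g VSS/g bCOD.
ΔS = 804 − 21.9 = 782.1 mg/L, so the substrate removal rate is 1250 × 782.1/1000 = 977.6 kg bCOD/d.
P_X = Y_obs · Q(S₀ − S) = 0.2113 × 977.6 = 206.6 kg VSS/d.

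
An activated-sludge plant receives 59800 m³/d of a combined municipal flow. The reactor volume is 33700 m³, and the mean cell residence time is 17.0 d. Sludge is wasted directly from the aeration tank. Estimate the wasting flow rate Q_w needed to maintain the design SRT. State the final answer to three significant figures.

For wasting at MLVSS concentration, Q_w = V/θ_c = 33700/17.0 = 1982 m³/d.

Q_w ≈ 1980 m³/d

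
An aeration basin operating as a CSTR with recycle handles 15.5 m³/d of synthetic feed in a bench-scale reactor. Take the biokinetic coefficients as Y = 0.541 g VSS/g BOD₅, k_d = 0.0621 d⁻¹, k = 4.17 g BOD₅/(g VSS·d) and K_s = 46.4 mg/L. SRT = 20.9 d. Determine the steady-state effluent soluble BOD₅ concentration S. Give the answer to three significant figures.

S ≈ 2.38 mg/L

Effluent substrate depends only on kinetics and SRT: S = K_s(1 + k_d θ_c) / [θ_c(Yk − k_d) − 1] = 46.4 × (1 + 0.0621 × 20.9) / [20.9 × (0.541 × 4.17 − 0.0621) − 1] = 106.6 / 44.85 = 2.377 mg/L.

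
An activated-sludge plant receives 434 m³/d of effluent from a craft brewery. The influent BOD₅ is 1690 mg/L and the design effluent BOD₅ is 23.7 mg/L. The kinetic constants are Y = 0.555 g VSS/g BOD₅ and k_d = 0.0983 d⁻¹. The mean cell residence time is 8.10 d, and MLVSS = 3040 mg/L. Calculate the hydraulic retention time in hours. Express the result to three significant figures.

Rearranging the biomass balance for a CMAS with decay, V = Y·Q·ΔS·θ_c / [X·(1+k_d θ_c)] = 0.555 × 434 × (1690 − 23.7) × 8.10 / [3040 × (1 + 0.0983 × 8.10)] = 3.25×10^6 / 5461 = 595.4 m³.
HRT = V/Q = 595.4 m³ / 434 m³·d⁻¹ = 1.372 d × 24 = 32.92 h.

τ ≈ 32.9 h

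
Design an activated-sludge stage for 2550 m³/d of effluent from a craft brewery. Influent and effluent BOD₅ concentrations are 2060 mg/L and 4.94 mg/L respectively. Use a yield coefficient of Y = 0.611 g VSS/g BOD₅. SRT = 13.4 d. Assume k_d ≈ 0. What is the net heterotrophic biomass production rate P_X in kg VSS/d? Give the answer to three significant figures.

With endogenous decay neglected, the observed yield equals the true yield: Y_obs = Y = 0.611 g VSS/g BOD₅.
Mass of BOD₅ removed per day: Q(S₀ − S) = 2550 × 2055 g/m³ = 5240 kg/d.
So the net sludge growth is P_X = 0.6110 × 5240 = 3202 kg VSS/d.

P_X ≈ 3200 kg VSS/d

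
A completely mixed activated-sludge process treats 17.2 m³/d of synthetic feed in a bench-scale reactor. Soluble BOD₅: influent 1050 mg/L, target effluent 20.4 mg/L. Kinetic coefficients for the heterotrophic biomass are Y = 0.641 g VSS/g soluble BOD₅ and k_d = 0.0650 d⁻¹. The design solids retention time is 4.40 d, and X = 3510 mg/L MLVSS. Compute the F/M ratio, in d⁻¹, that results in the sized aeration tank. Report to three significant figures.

Rearranging the biomass balance for a CMAS with decay, V = Y·Q·ΔS·θ_c / [X·(1+k_d θ_c)] = 0.641 × 17.2 × (1050 − 20.4) × 4.40 / [3510 × (1 + 0.0650 × 4.40)] = 4.99×10^4 / 4514 = 11.07 m³.
Food-to-microorganism ratio F/M = Q S₀ / (V X) = 17.2 × 1050 / (11.07 × 3510) = 0.4650 d⁻¹.

F/M ≈ 0.465 d⁻¹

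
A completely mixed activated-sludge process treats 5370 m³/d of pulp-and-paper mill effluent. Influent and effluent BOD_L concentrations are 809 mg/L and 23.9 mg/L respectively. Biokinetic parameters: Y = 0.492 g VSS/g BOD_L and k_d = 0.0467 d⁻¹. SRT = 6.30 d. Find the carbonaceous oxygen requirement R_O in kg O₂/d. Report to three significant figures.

The observed yield is Y_obs = Y/(1 + k_d·θ_c) = 0.492 / (1 + 0.0467 × 6.30) = 0.492 / 1.294 = 0.3802 g VSS per g BOD_L removed.
Mass of BOD_L removed per day: Q(S₀ − S) = 5370 × 785.1 g/m³ = 4216 kg/d.
Net sludge production P_X = 0.3802 × 4216 = 1603 kg VSS/d.
R_O = Q·ΔS − 1.42 P_X = 4216 − 2276 = 1940 kg O₂/d.

R_O ≈ 1940 kg O₂/d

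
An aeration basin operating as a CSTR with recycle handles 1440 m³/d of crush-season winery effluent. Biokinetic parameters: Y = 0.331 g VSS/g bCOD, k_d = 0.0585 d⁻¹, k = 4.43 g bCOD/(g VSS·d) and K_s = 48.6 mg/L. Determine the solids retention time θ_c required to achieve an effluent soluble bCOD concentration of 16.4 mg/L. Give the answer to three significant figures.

From 1/θ_c = Y·k·S/(K_s + S) − k_d: Y·k·S/(K_s+S) = 0.331 × 4.43 × 16.4 / (48.6 + 16.4) = 0.3700 d⁻¹.
1/θ_c = 0.3700 − 0.0585 = 0.3115 d⁻¹, so θ_c = 3.211 d.

θ_c ≈ 3.21 d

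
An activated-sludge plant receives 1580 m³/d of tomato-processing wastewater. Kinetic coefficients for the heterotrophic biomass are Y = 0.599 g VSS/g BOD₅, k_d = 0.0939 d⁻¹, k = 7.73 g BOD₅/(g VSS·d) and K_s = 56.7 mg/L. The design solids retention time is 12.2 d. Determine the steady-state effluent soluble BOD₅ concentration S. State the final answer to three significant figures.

From the Monod/SRT balance for a CMAS, S = K_s·(1+k_d θ_c)/[θ_c·(Y k − k_d) − 1] = 56.7 × (1 + 0.0939 × 12.2) / [12.2 × (0.599 × 7.73 − 0.0939) − 1] = 121.7 / 54.34 = 2.239 mg/L.

S ≈ 2.24 mg/L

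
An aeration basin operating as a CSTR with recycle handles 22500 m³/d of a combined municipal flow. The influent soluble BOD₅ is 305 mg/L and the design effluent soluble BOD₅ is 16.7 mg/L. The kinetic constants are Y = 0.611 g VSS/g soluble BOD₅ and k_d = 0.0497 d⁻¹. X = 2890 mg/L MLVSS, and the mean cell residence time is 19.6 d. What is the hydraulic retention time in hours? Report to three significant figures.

τ ≈ 14.5 h

Steady-state biomass mass balance: V·X·(1 + k_d·θ_c) = Y·Q·(S₀ − S)·θ_c, so V = 0.611 × 22500 × (305 − 16.7) × 19.6 / [2890 × (1 + 0.0497 × 19.6)] = 7.77×10^7 / 5705 = 13616 m³.
τ = V/Q = 13616/22500 = 0.6052 d, or 14.52 h.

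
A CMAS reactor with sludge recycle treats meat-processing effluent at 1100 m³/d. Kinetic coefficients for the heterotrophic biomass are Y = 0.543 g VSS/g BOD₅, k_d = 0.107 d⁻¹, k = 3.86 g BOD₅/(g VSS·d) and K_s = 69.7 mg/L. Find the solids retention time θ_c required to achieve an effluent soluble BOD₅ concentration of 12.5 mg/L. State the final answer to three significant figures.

θ_c ≈ 4.72 d

From 1/θ_c = Y·k·S/(K_s + S) − k_d: Y·k·S/(K_s+S) = 0.543 × 3.86 × 12.5 / (69.7 + 12.5) = 0.3187 d⁻¹.
θ_c = 1/(μ − k_d) = 1/(0.3187 − 0.107) = 1/0.2117 = 4.723 d.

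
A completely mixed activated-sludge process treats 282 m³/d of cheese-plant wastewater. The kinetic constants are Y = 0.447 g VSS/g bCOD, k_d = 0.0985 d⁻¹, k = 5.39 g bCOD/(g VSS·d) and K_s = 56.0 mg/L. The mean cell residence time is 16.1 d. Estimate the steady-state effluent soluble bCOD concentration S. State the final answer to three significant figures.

S ≈ 4.00 mg/L

Effluent substrate depends only on kinetics and SRT: S = K_s(1 + k_d θ_c) / [θ_c(Yk − k_d) − 1] = 56.0 × (1 + 0.0985 × 16.1) / [16.1 × (0.447 × 5.39 − 0.0985) − 1] = 144.8 / 36.20 = 4.000 mg/L.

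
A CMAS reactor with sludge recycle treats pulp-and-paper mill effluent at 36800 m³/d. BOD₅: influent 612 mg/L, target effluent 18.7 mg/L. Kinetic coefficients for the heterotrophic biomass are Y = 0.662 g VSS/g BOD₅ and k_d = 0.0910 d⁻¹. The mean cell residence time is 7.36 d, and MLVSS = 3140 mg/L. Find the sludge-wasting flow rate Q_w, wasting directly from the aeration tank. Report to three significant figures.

Steady-state biomass mass balance: V·X·(1 + k_d·θ_c) = Y·Q·(S₀ − S)·θ_c, so V = 0.662 × 36800 × (612 − 18.7) × 7.36 / [3140 × (1 + 0.0910 × 7.36)] = 1.06×10^8 / 5243 = 20290 m³.
Wasting from the aeration tank: Q_w = V / θ_c = 20290 / 7.36 = 2757 m³/d.

Q_w ≈ 2760 m³/d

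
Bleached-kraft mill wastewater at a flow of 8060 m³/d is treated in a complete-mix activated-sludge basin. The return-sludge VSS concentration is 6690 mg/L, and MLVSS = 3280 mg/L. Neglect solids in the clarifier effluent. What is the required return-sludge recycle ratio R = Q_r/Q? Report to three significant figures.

R ≈ 0.962

Solids balance on the clarifier gives (1+R)X = R·X_r, so R = X/(X_r − X) = 3280 / (6690 − 3280) = 0.9619.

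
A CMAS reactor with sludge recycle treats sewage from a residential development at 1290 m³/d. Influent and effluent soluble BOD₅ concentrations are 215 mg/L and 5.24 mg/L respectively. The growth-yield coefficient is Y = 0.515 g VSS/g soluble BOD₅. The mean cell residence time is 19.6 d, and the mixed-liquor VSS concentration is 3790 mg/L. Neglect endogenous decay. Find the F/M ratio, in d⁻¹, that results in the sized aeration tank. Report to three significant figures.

Biomass mass balance (decay neglected): V·X = Y·Q·(S₀ − S)·θ_c, so V = 0.515 × 1290 × (215 − 5.24) × 19.6 / 3790 = 720.7 m³.
F/M = Q·S₀ / (V·X) = 1290 × 215 / (720.7 × 3790) = 0.1015 g soluble BOD₅·(g VSS·d)⁻¹.

F/M ≈ 0.102 d⁻¹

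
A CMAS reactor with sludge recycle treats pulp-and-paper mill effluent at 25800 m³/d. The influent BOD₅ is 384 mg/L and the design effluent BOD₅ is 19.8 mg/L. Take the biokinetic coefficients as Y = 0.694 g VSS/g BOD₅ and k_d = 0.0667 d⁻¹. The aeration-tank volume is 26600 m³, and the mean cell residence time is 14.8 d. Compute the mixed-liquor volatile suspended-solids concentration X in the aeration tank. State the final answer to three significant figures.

Solving the biomass balance for X: X = Y Q (S₀−S) θ_c / [V (1+k_d θ_c)] = 0.694 × 25800 × (384 − 19.8) × 14.8 / [26600 × (1 + 0.0667 × 14.8)] = 1826 mg/L.

X ≈ 1830 mg/L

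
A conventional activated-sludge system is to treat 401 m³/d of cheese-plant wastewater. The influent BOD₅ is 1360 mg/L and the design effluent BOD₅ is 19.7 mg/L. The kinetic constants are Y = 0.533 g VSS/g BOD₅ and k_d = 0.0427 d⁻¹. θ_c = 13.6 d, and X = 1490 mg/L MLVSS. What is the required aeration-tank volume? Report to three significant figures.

V ≈ 1650 m³

From the SRT design equation V = Y Q (S₀−S) θ_c / [X (1 + k_d θ_c)] = 0.533 × 401 × (1360 − 19.7) × 13.6 / [1490 × (1 + 0.0427 × 13.6)] = 3.9×10^6 / 2355 = 1654 m³.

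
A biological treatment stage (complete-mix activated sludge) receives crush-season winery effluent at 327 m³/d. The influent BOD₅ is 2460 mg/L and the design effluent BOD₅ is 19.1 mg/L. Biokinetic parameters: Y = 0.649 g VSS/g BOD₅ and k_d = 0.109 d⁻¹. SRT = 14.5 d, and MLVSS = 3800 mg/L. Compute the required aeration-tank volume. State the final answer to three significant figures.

Rearranging the biomass balance for a CMAS with decay, V = Y·Q·ΔS·θ_c / [X·(1+k_d θ_c)] = 0.649 × 327 × (2460 − 19.1) × 14.5 / [3800 × (1 + 0.109 × 14.5)] = 7.51×10^6 / 9806 = 766.0 m³.

V ≈ 766 m³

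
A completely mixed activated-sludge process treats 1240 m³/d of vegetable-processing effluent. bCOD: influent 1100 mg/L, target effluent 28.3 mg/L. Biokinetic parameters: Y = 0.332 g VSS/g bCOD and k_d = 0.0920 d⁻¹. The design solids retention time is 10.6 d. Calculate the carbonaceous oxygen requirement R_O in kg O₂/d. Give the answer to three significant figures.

Y_obs = Y / (1 + k_d θ_c) = 0.332 / (1 + 0.0920 × 10.6) = 0.332 / 1.975 = 0.1681.
Mass of bCOD removed per day: Q(S₀ − S) = 1240 × 1072 g/m³ = 1329 kg/d.
P_X = Y_obs·Q·(S₀ − S) = 0.1681 × 1329 = 223.4 kg VSS/d.
R_O = Q·(S₀ − S) − 1.42·P_X = 1329 − 1.42 × 223.4 = 1012 kg O₂/d.

R_O ≈ 1010 kg O₂/d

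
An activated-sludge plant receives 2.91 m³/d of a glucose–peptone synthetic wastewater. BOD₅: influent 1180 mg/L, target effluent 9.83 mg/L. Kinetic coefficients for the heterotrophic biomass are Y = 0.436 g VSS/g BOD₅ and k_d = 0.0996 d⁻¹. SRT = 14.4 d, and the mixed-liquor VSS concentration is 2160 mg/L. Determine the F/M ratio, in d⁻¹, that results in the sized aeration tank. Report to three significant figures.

Rearranging the biomass balance for a CMAS with decay, V = Y·Q·ΔS·θ_c / [X·(1+k_d θ_c)] = 0.436 × 2.91 × (1180 − 9.83) × 14.4 / [2160 × (1 + 0.0996 × 14.4)] = 2.14×10^4 / 5258 = 4.066 m³.
Food-to-microorganism ratio F/M = Q S₀ / (V X) = 2.91 × 1180 / (4.066 × 2160) = 0.3910 d⁻¹.

F/M ≈ 0.391 d⁻¹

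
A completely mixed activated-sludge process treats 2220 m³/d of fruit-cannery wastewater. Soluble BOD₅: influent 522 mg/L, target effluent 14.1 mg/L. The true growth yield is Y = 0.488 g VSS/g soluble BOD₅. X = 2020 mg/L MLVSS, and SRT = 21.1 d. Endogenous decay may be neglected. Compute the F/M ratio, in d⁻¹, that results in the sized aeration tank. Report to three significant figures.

F/M ≈ 0.0998 d⁻¹

Biomass mass balance (decay neglected): V·X = Y·Q·(S₀ − S)·θ_c, so V = 0.488 × 2220 × (522 − 14.1) × 21.1 / 2020 = 5748 m³.
F/M = applied load / biomass = Q·S₀/(V·X) = 2220 × 522 / (5748 × 2020) = 0.09981 d⁻¹.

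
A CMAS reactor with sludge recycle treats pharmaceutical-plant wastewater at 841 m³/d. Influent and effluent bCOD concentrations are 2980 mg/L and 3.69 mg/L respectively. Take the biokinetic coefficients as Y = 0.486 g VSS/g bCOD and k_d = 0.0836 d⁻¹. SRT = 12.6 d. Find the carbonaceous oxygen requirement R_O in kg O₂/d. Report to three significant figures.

Correct the yield for decay: Y_obs = Y/(1 + k_d θ_c) = 0.486 / (1 + 0.0836 × 12.6) = 0.486 / 2.053 = 0.2367.
Mass of bCOD removed per day: Q(S₀ − S) = 841 × 2976 g/m³ = 2503 kg/d.
Net sludge production P_X = 0.2367 × 2503 = 592.4 kg VSS/d.
R_O = Q·ΔS − 1.42 P_X = 2503 − 841.3 = 1662 kg O₂/d.

R_O ≈ 1660 kg O₂/d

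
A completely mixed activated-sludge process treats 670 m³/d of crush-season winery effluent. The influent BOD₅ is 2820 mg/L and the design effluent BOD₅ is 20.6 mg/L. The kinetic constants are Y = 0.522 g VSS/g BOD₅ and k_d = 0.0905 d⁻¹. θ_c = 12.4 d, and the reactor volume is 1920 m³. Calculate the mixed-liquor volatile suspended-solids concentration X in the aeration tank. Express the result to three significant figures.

X ≈ 2980 mg/L

From V·X·(1 + k_d·θ_c) = Y·Q·(S₀ − S)·θ_c: X = 0.522 × 670 × (2820 − 20.6) × 12.4 / [1920 × (1 + 0.0905 × 12.4)] = 2980 mg/L.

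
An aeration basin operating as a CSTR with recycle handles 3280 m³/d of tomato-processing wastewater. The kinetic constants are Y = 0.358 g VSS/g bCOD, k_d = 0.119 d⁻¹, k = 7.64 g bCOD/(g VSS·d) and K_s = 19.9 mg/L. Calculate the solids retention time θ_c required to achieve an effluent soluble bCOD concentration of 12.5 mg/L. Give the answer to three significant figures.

Specific growth rate at S = 12.5 mg/L: μ = YkS/(K_s+S) = 0.358·7.64·12.5/(19.9+12.5) = 1.055 d⁻¹.
θ_c = 1/(μ − k_d) = 1/(1.055 − 0.119) = 1/0.9362 = 1.068 d.

θ_c ≈ 1.07 d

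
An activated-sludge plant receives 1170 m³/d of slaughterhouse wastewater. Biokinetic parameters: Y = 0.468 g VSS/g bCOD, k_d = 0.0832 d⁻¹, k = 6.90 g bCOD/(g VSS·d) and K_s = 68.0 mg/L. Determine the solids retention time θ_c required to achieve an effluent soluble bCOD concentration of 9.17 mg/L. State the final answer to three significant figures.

Specific growth rate at S = 9.17 mg/L: μ = YkS/(K_s+S) = 0.468·6.90·9.17/(68.0+9.17) = 0.3837 d⁻¹.
Then 1/θ_c = μ − k_d = 0.3837 − 0.0832 = 0.3005 d⁻¹, giving θ_c = 3.328 d.

θ_c ≈ 3.33 d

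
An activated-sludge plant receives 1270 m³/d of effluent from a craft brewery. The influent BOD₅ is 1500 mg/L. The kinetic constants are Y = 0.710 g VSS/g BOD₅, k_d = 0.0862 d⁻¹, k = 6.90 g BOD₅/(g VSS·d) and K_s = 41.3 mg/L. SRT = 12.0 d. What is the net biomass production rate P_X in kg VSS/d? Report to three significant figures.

P_X ≈ 664 kg VSS/d

From the Monod/SRT balance for a CMAS, S = K_s·(1+k_d θ_c)/[θ_c·(Y k − k_d) − 1] = 41.3 × (1 + 0.0862 × 12.0) / [12.0 × (0.710 × 6.90 − 0.0862) − 1] = 84.02 / 56.75 = 1.480 mg/L.
Observed yield with endogenous decay: Y_obs = Y / (1 + k_d·θ_c) = 0.710 / (1 + 0.0862 × 12.0) = 0.710 / 2.034 = 0.3490 g VSS/g BOD₅.
Mass of BOD₅ removed per day: Q(S₀ − S) = 1270 × 1499 g/m³ = 1903 kg/d.
Biomass produced: P_X = Y_obs·Q·ΔS = 0.3490 × 1903 ≈ 664.2 kg VSS/d.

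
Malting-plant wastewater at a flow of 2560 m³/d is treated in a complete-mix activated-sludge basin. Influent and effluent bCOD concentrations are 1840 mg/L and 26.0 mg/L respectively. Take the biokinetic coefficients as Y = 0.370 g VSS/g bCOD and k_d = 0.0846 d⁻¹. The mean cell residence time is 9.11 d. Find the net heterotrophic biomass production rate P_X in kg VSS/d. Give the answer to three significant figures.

Observed yield with endogenous decay: Y_obs = Y / (1 + k_d·θ_c) = 0.370 / (1 + 0.0846 × 9.11) = 0.370 / 1.771 = 0.2090 g VSS/g bCOD.
Q·(S₀ − S) = 2560 × (1840 − 26.0) × 10⁻³ = 4644 kg/d removed.
Net biomass production P_X = Y_obs × Q·(S₀ − S) = 0.2090 × 4644 = 970.4 kg VSS/d.

P_X ≈ 970 kg VSS/d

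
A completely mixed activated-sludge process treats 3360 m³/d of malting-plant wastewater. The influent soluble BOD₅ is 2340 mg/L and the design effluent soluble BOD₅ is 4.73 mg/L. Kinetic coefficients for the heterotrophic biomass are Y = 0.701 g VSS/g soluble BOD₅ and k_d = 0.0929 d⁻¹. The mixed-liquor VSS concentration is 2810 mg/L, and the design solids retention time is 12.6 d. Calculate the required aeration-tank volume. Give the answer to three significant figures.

V ≈ 11400 m³

Steady-state biomass mass balance: V·X·(1 + k_d·θ_c) = Y·Q·(S₀ − S)·θ_c, so V = 0.701 × 3360 × (2340 − 4.73) × 12.6 / [2810 × (1 + 0.0929 × 12.6)] = 6.93×10^7 / 6099 = 11363 m³.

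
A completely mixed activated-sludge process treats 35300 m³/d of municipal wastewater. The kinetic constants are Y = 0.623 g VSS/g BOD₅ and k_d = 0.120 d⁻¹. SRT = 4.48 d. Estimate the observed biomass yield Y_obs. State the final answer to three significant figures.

Y_obs ≈ 0.405 g VSS/g BOD₅

Observed yield with endogenous decay: Y_obs = Y / (1 + k_d·θ_c) = 0.623 / (1 + 0.120 × 4.48) = 0.623 / 1.538 = 0.4052 g VSS/g BOD₅.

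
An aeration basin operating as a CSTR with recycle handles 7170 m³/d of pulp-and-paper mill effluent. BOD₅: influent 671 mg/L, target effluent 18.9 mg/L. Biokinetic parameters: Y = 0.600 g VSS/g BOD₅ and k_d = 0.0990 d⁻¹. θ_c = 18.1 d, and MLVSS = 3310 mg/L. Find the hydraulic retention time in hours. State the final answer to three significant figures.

τ ≈ 18.4 h

From the SRT design equation V = Y Q (S₀−S) θ_c / [X (1 + k_d θ_c)] = 0.600 × 7170 × (671 − 18.9) × 18.1 / [3310 × (1 + 0.0990 × 18.1)] = 5.08×10^7 / 9241 = 5495 m³.
HRT = V/Q = 5495 m³ / 7170 m³·d⁻¹ = 0.7663 d × 24 = 18.39 h.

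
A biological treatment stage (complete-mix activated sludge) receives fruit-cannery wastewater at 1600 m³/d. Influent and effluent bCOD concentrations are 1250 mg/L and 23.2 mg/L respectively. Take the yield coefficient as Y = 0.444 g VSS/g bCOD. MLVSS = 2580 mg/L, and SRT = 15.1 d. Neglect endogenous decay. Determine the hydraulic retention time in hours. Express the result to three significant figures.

τ ≈ 76.5 h

V·X = Y·Q·ΔS·θ_c gives V = 0.444 × 1600 × (1250 − 23.2) × 15.1 / 2580 = 5101 m³.
HRT = V/Q = 5101 m³ / 1600 m³·d⁻¹ = 3.188 d × 24 = 76.51 h.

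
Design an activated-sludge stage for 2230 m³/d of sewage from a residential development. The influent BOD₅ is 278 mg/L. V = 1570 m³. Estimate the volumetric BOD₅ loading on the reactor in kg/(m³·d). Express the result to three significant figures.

Volumetric loading L_v = Q·S₀ / V = 2230 × 278 g/m³ / 1570 m³ = 394.9 g/(m³·d) = 0.3949 kg BOD₅/(m³·d).

L_v ≈ 0.395 kg BOD₅/(m³·d)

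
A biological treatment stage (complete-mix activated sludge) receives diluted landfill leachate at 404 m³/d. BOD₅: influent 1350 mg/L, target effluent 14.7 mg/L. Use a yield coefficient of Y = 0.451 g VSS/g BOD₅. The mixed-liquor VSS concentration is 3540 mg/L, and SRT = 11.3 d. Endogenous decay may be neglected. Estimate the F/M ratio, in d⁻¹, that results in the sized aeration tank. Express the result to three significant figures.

With k_d = 0 the design equation reduces to V = Y Q (S₀−S) θ_c / X = 0.451 × 404 × (1350 − 14.7) × 11.3 / 3540 = 776.6 m³.
Food-to-microorganism ratio F/M = Q S₀ / (V X) = 404 × 1350 / (776.6 × 3540) = 0.1984 d⁻¹.

F/M ≈ 0.198 d⁻¹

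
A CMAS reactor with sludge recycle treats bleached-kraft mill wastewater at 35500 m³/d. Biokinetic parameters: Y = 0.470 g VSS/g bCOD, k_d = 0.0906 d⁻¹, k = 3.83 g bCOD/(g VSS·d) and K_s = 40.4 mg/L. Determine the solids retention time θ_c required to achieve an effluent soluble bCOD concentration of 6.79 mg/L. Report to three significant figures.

From 1/θ_c = Y·k·S/(K_s + S) − k_d: Y·k·S/(K_s+S) = 0.470 × 3.83 × 6.79 / (40.4 + 6.79) = 0.2590 d⁻¹.
θ_c = 1/(μ − k_d) = 1/(0.2590 − 0.0906) = 1/0.1684 = 5.938 d.

θ_c ≈ 5.94 d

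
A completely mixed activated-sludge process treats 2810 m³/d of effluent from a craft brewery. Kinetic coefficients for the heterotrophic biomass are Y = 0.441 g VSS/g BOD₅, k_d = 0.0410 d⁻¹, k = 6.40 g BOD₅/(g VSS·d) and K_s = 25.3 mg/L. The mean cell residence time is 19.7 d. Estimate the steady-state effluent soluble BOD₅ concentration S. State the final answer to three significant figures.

From the Monod/SRT balance for a CMAS, S = K_s·(1+k_d θ_c)/[θ_c·(Y k − k_d) − 1] = 25.3 × (1 + 0.0410 × 19.7) / [19.7 × (0.441 × 6.40 − 0.0410) − 1] = 45.73 / 53.79 = 0.8502 mg/L.

S ≈ 0.850 mg/L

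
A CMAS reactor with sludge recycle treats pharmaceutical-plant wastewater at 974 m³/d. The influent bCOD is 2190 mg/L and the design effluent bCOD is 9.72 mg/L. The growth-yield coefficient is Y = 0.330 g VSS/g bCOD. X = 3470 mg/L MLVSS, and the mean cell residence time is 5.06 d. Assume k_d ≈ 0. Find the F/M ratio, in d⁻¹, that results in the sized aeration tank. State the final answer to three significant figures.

F/M ≈ 0.602 d⁻¹

V·X = Y·Q·ΔS·θ_c gives V = 0.330 × 974 × (2190 − 9.72) × 5.06 / 3470 = 1022 m³.
F/M = applied load / biomass = Q·S₀/(V·X) = 974 × 2190 / (1022 × 3470) = 0.6015 d⁻¹.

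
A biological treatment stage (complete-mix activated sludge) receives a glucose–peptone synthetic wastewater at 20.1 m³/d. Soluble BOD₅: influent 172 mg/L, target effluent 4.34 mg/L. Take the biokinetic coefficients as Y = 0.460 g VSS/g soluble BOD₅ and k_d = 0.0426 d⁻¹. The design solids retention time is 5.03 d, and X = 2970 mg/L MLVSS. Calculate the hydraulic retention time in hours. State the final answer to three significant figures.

τ ≈ 2.58 h

Steady-state biomass mass balance: V·X·(1 + k_d·θ_c) = Y·Q·(S₀ − S)·θ_c, so V = 0.460 × 20.1 × (172 − 4.34) × 5.03 / [2970 × (1 + 0.0426 × 5.03)] = 7.8×10^3 / 3606 = 2.162 m³.
HRT = V/Q = 2.162 m³ / 20.1 m³·d⁻¹ = 0.1076 d × 24 = 2.582 h.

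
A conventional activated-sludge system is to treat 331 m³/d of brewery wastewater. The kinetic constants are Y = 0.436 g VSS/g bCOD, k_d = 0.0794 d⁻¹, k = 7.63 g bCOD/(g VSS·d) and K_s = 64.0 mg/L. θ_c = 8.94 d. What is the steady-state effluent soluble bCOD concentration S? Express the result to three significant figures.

Effluent substrate depends only on kinetics and SRT: S = K_s(1 + k_d θ_c) / [θ_c(Yk − k_d) − 1] = 64.0 × (1 + 0.0794 × 8.94) / [8.94 × (0.436 × 7.63 − 0.0794) − 1] = 109.4 / 28.03 = 3.904 mg/L.

S ≈ 3.90 mg/L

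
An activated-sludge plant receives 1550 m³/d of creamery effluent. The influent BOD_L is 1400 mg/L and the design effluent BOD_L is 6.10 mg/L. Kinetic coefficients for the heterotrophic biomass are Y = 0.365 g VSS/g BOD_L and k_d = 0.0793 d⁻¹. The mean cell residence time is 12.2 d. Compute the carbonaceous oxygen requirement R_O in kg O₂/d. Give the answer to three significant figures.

R_O ≈ 1590 kg O₂/d

Correct the yield for decay: Y_obs = Y/(1 + k_d θ_c) = 0.365 / (1 + 0.0793 × 12.2) = 0.365 / 1.967 = 0.1855.
Q·(S₀ − S) = 1550 × (1400 − 6.10) × 10⁻³ = 2161 kg/d removed.
Biomass synthesised: P_X = Y_obs × 2161 = 400.8 kg VSS/d.
R_O = Q·(S₀ − S) − 1.42·P_X = 2161 − 1.42 × 400.8 = 1591 kg O₂/d.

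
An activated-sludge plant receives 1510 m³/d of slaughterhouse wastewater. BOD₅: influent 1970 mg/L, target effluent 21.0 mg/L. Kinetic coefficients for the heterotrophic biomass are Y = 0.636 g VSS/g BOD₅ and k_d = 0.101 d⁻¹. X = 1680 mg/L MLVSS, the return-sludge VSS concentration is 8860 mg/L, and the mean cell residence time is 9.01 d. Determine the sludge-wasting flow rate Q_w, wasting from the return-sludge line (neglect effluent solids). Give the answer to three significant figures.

Q_w ≈ 111 m³/d

Rearranging the biomass balance for a CMAS with decay, V = Y·Q·ΔS·θ_c / [X·(1+k_d θ_c)] = 0.636 × 1510 × (1970 − 21.0) × 9.01 / [1680 × (1 + 0.101 × 9.01)] = 1.69×10^7 / 3209 = 5256 m³.
θ_c = V·X/(Q_w·X_r) when wasting from the recycle, so Q_w = V·X/(θ_c·X_r) = 5256 × 1680 / (9.01 × 8860) = 110.6 m³/d.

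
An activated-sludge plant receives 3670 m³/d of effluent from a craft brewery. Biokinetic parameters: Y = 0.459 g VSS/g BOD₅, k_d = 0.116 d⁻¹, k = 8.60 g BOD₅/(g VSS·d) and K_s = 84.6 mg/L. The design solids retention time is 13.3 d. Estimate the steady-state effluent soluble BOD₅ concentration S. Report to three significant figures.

Effluent substrate depends only on kinetics and SRT: S = K_s(1 + k_d θ_c) / [θ_c(Yk − k_d) − 1] = 84.6 × (1 + 0.116 × 13.3) / [13.3 × (0.459 × 8.60 − 0.116) − 1] = 215.1 / 49.96 = 4.306 mg/L.

S ≈ 4.31 mg/L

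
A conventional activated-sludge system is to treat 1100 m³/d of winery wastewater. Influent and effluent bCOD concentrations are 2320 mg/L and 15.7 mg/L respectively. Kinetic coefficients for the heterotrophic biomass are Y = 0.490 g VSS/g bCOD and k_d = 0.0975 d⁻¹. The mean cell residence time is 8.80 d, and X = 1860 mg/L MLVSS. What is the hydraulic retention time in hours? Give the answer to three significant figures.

Steady-state biomass mass balance: V·X·(1 + k_d·θ_c) = Y·Q·(S₀ − S)·θ_c, so V = 0.490 × 1100 × (2320 − 15.7) × 8.80 / [1860 × (1 + 0.0975 × 8.80)] = 1.09×10^7 / 3456 = 3163 m³.
Hydraulic retention time τ = V/Q = 3163 / 1100 = 2.875 d = 69.00 h.

τ ≈ 69.0 h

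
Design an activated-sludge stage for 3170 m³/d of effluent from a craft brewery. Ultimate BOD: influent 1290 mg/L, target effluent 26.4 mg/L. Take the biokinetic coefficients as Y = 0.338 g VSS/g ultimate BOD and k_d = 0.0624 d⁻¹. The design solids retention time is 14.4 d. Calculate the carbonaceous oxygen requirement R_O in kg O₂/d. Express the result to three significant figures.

The observed yield is Y_obs = Y/(1 + k_d·θ_c) = 0.338 / (1 + 0.0624 × 14.4) = 0.338 / 1.899 = 0.1780 g VSS per g ultimate BOD removed.
Q·(S₀ − S) = 3170 × (1290 − 26.4) × 10⁻³ = 4006 kg/d removed.
Biomass synthesised: P_X = Y_obs × 4006 = 713.1 kg VSS/d.
R_O = Q·ΔS − 1.42 P_X = 4006 − 1013 = 2993 kg O₂/d.

R_O ≈ 2990 kg O₂/d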